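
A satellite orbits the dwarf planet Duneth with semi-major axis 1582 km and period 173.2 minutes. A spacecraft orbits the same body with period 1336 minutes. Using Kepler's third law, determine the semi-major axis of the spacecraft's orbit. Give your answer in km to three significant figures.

a₂ ≈ 6180 km

Kepler's third law: a³ ∝ T², so a₂ = a₁ (T₂/T₁)^(2/3).
T₂/T₁ = 7.714, (T₂/T₁)^(2/3) = 3.904.
a₂ = 1582 × 3.904 = 6176 km.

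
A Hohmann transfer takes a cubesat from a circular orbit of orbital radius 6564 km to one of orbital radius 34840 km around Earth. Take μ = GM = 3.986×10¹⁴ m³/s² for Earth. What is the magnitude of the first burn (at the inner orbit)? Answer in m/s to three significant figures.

Δv ≈ 2320 m/s

r₁ = 6564 km = 6.564×10⁶ m.
r₂ = 34840 km = 3.484×10⁷ m.
Transfer ellipse a_t = (r₁ + r₂)/2 = 2.070×10⁷ m.
At r₁: circular v_c1 = √(μ/r₁) = 7793 m/s; transfer-perigee v_p = √[μ(2/r₁ − 1/a_t)] = 10110 m/s.
Δv₁ = v_p − v_c1 = 2317 m/s.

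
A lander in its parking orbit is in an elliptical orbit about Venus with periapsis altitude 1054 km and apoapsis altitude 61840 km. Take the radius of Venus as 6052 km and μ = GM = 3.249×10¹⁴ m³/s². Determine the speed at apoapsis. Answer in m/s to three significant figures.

v ≈ 952 m/s

r_p = 6052 + 1054 = 7106.0 km = 7.1060×10⁶ m.
r_a = 6052 + 61840 = 67892 km = 6.7892×10⁷ m.
Semi-major axis a = (r_p + r_a)/2 = 37499 km = 3.750×10⁷ m.
Vis-viva: v² = μ(2/r − 1/a) = 3.249×10¹⁴ × (2.946×10⁻⁸ − 2.667×10⁻⁸) = 9.069×10⁵ m²/s².
v = 952.3 m/s.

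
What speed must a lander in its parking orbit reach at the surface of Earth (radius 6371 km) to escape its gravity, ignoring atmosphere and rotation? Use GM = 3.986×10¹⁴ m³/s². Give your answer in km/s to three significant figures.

r = R = 6.371×10⁶ m.
Escape speed v_esc = √(2μ/r) = √(2 × 3.986×10¹⁴ / 6.371×10⁶) = √(1.251×10⁸) = 11190 m/s.
= 11.19 km/s.

v_esc ≈ 11.2 km/s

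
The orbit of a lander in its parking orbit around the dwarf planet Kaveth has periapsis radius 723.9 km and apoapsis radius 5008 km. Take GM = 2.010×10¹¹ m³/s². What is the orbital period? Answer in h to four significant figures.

Semi-major axis a = (r_p + r_a)/2 = (723.90 + 5008.0)/2 = 2865.9 km = 2.866×10⁶ m.
By Kepler's third law T = 2π√(a³/μ) = 2π × 1.082×10⁴ = 6.800×10⁴ s.
= 18.89 h.

T ≈ 18.89 h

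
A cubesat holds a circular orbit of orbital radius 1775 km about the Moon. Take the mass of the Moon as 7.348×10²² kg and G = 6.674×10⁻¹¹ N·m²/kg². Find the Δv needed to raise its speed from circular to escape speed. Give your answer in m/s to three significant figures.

Δv ≈ 688 m/s

μ = GM = 6.674×10⁻¹¹ × 7.348×10²² = 4.904×10¹² m³/s².
r = 1775 km = 1.775×10⁶ m.
Circular speed v_c = √(μ/r) = 1662 m/s.
Escape speed v_esc = √(2μ/r) = √2 × v_c = 2351 m/s.
Δv = v_esc − v_c = 688.5 m/s.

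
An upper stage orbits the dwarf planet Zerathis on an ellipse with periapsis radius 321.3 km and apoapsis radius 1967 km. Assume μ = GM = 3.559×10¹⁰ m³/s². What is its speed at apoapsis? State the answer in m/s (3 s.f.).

v ≈ 71.3 m/s

Semi-major axis a = (r_p + r_a)/2 = 1144.2 km = 1.144×10⁶ m.
Vis-viva: v² = μ(2/r − 1/a) = 3.559×10¹⁰ × (1.017×10⁻⁶ − 8.740×10⁻⁷) = 5.081×10³ m²/s².
v = 71.28 m/s.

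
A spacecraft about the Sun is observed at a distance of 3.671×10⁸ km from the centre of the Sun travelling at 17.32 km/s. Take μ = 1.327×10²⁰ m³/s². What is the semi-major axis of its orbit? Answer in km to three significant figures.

r = 3.671×10¹¹ m.
Specific orbital energy ε = v²/2 − μ/r = (17320)²/2 − 1.327×10²⁰/3.671×10¹¹ = -2.115×10⁸ J/kg.
Since ε = −μ/(2a), a = −μ/(2ε) = 3.137×10¹¹ m = 3.1373×10⁸ km.

a ≈ 3.14×10⁸ km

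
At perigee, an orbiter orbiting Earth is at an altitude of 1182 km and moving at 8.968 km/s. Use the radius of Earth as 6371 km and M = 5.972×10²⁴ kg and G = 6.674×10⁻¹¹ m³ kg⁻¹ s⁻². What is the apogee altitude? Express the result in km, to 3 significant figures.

μ = GM = 6.674×10⁻¹¹ × 5.972×10²⁴ = 3.986×10¹⁴ m³/s².
r_p = 6371 + 1182 = 7553.0 km = 7.553×10⁶ m.
Specific energy ε = v²/2 − μ/r = -1.256×10⁷ J/kg, so a = −μ/(2ε) = 1.587×10⁷ m.
The apsides satisfy r_p + r_a = 2a, so the apogee radius is 2a − r_p = 2.419×10⁷ m = 24187 km.
Apogee altitude = 24187 − 6371 = 17816 km.

apogee altitude ≈ 17800 km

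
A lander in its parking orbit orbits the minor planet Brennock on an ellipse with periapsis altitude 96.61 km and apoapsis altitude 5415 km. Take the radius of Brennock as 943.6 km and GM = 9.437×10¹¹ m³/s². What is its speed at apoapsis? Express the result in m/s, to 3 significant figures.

v ≈ 204 m/s

r_p = 943.6 + 96.61 = 1040.2 km = 1.0402×10⁶ m.
r_a = 943.6 + 5415 = 6358.6 km = 6.3586×10⁶ m.
Semi-major axis a = (r_p + r_a)/2 = 3699.4 km = 3.699×10⁶ m.
Vis-viva: v² = μ(2/r − 1/a) = 9.437×10¹¹ × (3.145×10⁻⁷ − 2.703×10⁻⁷) = 4.173×10⁴ m²/s².
v = 204.3 m/s.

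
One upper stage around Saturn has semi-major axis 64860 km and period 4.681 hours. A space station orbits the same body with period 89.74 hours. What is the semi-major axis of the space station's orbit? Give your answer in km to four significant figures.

Kepler's third law: a³ ∝ T², so a₂ = a₁ (T₂/T₁)^(2/3).
T₂/T₁ = 19.17, (T₂/T₁)^(2/3) = 7.163.
a₂ = 64860 × 7.163 = 4.646×10⁵ km.

a₂ ≈ 4.646×10⁵ km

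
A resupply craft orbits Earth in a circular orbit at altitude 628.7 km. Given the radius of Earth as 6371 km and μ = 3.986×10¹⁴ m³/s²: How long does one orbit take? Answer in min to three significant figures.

r = 6371 + 628.7 = 6999.7 km = 6.9997×10⁶ m.
Kepler's third law: T = 2π√(r³/μ) = 2π√((7.000×10⁶)³ / 3.986×10¹⁴).
r³/μ = 8.604×10⁵ s², so T = 2π × 9.276×10² = 5.828×10³ s.
Converting: 5.828×10³ s ÷ 60.00 = 97.14 min.

T ≈ 97.1 min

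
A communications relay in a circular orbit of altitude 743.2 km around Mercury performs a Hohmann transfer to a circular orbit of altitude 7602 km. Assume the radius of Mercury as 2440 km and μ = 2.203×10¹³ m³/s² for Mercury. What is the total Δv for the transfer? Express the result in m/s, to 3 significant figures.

r₁ = 2440 + 743.2 = 3183.2 km = 3.1832×10⁶ m.
r₂ = 2440 + 7602 = 10042 km = 1.0042×10⁷ m.
Transfer ellipse a_t = (r₁ + r₂)/2 = 6.613×10⁶ m.
At r₁: circular v_c1 = √(μ/r₁) = 2631 m/s; transfer-periherm v_p = √[μ(2/r₁ − 1/a_t)] = 3242 m/s.
Δv₁ = v_p − v_c1 = 611.2 m/s.
At r₂: circular v_c2 = √(μ/r₂) = 1481 m/s; transfer-apoherm v_a = √[μ(2/r₂ − 1/a_t)] = 1028 m/s.
Δv₂ = v_c2 − v_a = 453.5 m/s.
Total Δv = Δv₁ + Δv₂ = 1065 m/s.

Δv_total ≈ 1060 m/s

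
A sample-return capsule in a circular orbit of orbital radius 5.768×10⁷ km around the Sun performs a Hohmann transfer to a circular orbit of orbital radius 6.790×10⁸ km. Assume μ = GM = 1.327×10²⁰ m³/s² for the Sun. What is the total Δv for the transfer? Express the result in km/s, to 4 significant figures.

r₁ = 5.768×10⁷ km = 5.768×10¹⁰ m.
r₂ = 6.790×10⁸ km = 6.790×10¹¹ m.
Transfer ellipse a_t = (r₁ + r₂)/2 = 3.683×10¹¹ m.
At r₁: circular v_c1 = √(μ/r₁) = 47960 m/s; transfer-perihelion v_p = √[μ(2/r₁ − 1/a_t)] = 65120 m/s.
Δv₁ = v_p − v_c1 = 17160 m/s.
At r₂: circular v_c2 = √(μ/r₂) = 13980 m/s; transfer-aphelion v_a = √[μ(2/r₂ − 1/a_t)] = 5532 m/s.
Δv₂ = v_c2 − v_a = 8448 m/s.
Total Δv = Δv₁ + Δv₂ = 25610 m/s = 25.61 km/s.

Δv_total ≈ 25.61 km/s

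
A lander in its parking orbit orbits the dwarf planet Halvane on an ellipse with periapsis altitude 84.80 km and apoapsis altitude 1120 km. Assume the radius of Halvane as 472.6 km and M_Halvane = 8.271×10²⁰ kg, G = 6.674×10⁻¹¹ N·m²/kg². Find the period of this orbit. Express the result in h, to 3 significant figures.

μ = GM = 6.674×10⁻¹¹ × 8.271×10²⁰ = 5.520×10¹⁰ m³/s².
r_p = 472.6 + 84.80 = 557.40 km = 5.5740×10⁵ m.
r_a = 472.6 + 1120 = 1592.6 km = 1.5926×10⁶ m.
Semi-major axis a = (r_p + r_a)/2 = (557.40 + 1592.6)/2 = 1075.0 km = 1.075×10⁶ m.
By Kepler's third law T = 2π√(a³/μ) = 2π × 4.744×10³ = 2.981×10⁴ s.
= 8.280 h.

T ≈ 8.28 h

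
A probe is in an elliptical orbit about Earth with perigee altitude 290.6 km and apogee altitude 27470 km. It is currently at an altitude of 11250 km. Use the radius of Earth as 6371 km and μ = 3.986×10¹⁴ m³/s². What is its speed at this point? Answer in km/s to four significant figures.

v ≈ 5.056 km/s

r_p = 6371 + 290.6 = 6661.6 km = 6.6616×10⁶ m.
r_a = 6371 + 27470 = 33841 km = 3.3841×10⁷ m.
r = 6371 + 11250 = 17621 km = 1.762×10⁷ m.
Semi-major axis a = (r_p + r_a)/2 = 20251 km = 2.025×10⁷ m.
Vis-viva: v² = μ(2/r − 1/a) = 3.986×10¹⁴ × (1.135×10⁻⁷ − 4.938×10⁻⁸) = 2.556×10⁷ m²/s².
v = 5056 m/s = 5.056 km/s.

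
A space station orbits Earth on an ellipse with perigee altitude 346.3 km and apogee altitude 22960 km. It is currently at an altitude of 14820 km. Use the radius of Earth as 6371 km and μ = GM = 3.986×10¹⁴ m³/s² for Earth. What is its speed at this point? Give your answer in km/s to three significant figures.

r_p = 6371 + 346.3 = 6717.3 km = 6.7173×10⁶ m.
r_a = 6371 + 22960 = 29331 km = 2.9331×10⁷ m.
r = 6371 + 14820 = 21191 km = 2.119×10⁷ m.
Semi-major axis a = (r_p + r_a)/2 = 18024 km = 1.802×10⁷ m.
Vis-viva: v² = μ(2/r − 1/a) = 3.986×10¹⁴ × (9.438×10⁻⁸ − 5.548×10⁻⁸) = 1.550×10⁷ m²/s².
v = 3938 m/s = 3.938 km/s.

v ≈ 3.94 km/s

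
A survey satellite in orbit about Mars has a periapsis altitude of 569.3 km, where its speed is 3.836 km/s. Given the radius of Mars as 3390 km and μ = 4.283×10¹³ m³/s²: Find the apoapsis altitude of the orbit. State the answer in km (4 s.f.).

apoapsis altitude ≈ 5029 km

r_p = 3390 + 569.3 = 3959.3 km = 3.959×10⁶ m.
Specific energy ε = v²/2 − μ/r = -3.460×10⁶ J/kg, so a = −μ/(2ε) = 6.189×10⁶ m.
The apsides satisfy r_p + r_a = 2a, so the apoapsis radius is 2a − r_p = 8.419×10⁶ m = 8418.9 km.
Apoapsis altitude = 8418.9 − 3390 = 5028.9 km.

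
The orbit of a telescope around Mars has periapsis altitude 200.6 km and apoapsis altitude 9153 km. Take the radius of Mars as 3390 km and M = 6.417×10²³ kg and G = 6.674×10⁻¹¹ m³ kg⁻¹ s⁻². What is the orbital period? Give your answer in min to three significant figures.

T ≈ 367 min

μ = GM = 6.674×10⁻¹¹ × 6.417×10²³ = 4.283×10¹³ m³/s².
r_p = 3390 + 200.6 = 3590.6 km = 3.5906×10⁶ m.
r_a = 3390 + 9153 = 12543 km = 1.2543×10⁷ m.
Semi-major axis a = (r_p + r_a)/2 = (3590.6 + 12543)/2 = 8066.8 km = 8.067×10⁶ m.
By Kepler's third law T = 2π√(a³/μ) = 2π × 3.501×10³ = 2.200×10⁴ s.
= 366.6 min.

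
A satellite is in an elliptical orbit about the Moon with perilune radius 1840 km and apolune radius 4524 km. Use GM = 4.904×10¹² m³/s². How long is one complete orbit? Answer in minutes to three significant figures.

T ≈ 268 minutes

Semi-major axis a = (r_p + r_a)/2 = (1840.0 + 4524.0)/2 = 3182.0 km = 3.182×10⁶ m.
By Kepler's third law T = 2π√(a³/μ) = 2π × 2.563×10³ = 1.610×10⁴ s.
= 268.4 minutes.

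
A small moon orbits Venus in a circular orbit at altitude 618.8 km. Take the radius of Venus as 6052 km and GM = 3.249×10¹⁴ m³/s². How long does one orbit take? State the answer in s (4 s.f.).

r = 6052 + 618.8 = 6670.8 km = 6.6708×10⁶ m.
Kepler's third law: T = 2π√(r³/μ) = 2π√((6.671×10⁶)³ / 3.249×10¹⁴).
r³/μ = 9.137×10⁵ s², so T = 2π × 9.559×10² = 6.006×10³ s.

T ≈ 6006 s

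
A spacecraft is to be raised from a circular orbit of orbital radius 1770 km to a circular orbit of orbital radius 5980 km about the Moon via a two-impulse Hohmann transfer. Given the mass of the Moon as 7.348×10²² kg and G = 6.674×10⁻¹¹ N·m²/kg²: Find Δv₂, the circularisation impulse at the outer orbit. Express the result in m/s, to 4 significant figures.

Δv ≈ 293.5 m/s

μ = GM = 6.674×10⁻¹¹ × 7.348×10²² = 4.904×10¹² m³/s².
r₁ = 1770 km = 1.770×10⁶ m.
r₂ = 5980 km = 5.980×10⁶ m.
Transfer ellipse a_t = (r₁ + r₂)/2 = 3.875×10⁶ m.
At r₁: circular v_c1 = √(μ/r₁) = 1665 m/s; transfer-perilune v_p = √[μ(2/r₁ − 1/a_t)] = 2068 m/s.
At r₂: circular v_c2 = √(μ/r₂) = 905.6 m/s; transfer-apolune v_a = √[μ(2/r₂ − 1/a_t)] = 612.0 m/s.
Δv₂ = v_c2 − v_a = 293.5 m/s.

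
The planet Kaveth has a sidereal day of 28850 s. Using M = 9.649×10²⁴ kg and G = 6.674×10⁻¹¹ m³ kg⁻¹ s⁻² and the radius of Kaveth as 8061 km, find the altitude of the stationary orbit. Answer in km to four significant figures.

h_sync ≈ 15800 km

μ = GM = 6.674×10⁻¹¹ × 9.649×10²⁴ = 6.440×10¹⁴ m³/s².
A synchronous orbit has period T, so by Kepler's third law a = (μT²/4π²)^(1/3).
μT²/4π² = 6.440×10¹⁴ × (2.885×10⁴)² / 39.48 = 1.358×10²² m³.
a = 2.386×10⁷ m = 23856 km.
Altitude h = a − R = 23856 − 8061 = 15795 km.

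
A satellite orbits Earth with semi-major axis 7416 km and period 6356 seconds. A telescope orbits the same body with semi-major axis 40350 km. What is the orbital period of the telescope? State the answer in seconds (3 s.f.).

T₂ ≈ 80700 seconds

Kepler's third law: T² ∝ a³, so T₂ = T₁ (a₂/a₁)^(3/2).
a₂/a₁ = 5.441, (a₂/a₁)^(3/2) = 12.69.
T₂ = 6356 × 12.69 = 80670 seconds.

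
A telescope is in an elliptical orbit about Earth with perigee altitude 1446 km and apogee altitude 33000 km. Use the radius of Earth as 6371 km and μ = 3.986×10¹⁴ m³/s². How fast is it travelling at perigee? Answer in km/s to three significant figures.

v ≈ 9.22 km/s

r_p = 6371 + 1446 = 7817.0 km = 7.8170×10⁶ m.
r_a = 6371 + 33000 = 39371 km = 3.9371×10⁷ m.
Semi-major axis a = (r_p + r_a)/2 = 23594 km = 2.359×10⁷ m.
Vis-viva: v² = μ(2/r − 1/a) = 3.986×10¹⁴ × (2.559×10⁻⁷ − 4.238×10⁻⁸) = 8.509×10⁷ m²/s².
v = 9224 m/s = 9.224 km/s.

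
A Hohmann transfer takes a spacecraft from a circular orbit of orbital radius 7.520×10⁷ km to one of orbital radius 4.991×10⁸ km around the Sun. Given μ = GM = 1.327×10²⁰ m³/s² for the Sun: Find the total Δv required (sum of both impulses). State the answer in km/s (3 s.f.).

Δv_total ≈ 21.3 km/s

r₁ = 7.520×10⁷ km = 7.520×10¹⁰ m.
r₂ = 4.991×10⁸ km = 4.991×10¹¹ m.
Transfer ellipse a_t = (r₁ + r₂)/2 = 2.872×10¹¹ m.
At r₁: circular v_c1 = √(μ/r₁) = 42010 m/s; transfer-perihelion v_p = √[μ(2/r₁ − 1/a_t)] = 55380 m/s.
Δv₁ = v_p − v_c1 = 13370 m/s.
At r₂: circular v_c2 = √(μ/r₂) = 16310 m/s; transfer-aphelion v_a = √[μ(2/r₂ − 1/a_t)] = 8344 m/s.
Δv₂ = v_c2 − v_a = 7961 m/s.
Total Δv = Δv₁ + Δv₂ = 21340 m/s = 21.34 km/s.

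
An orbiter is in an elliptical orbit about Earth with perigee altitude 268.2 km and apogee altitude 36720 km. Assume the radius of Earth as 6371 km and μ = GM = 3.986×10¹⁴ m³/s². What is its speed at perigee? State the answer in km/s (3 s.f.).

v ≈ 10.2 km/s

r_p = 6371 + 268.2 = 6639.2 km = 6.6392×10⁶ m.
r_a = 6371 + 36720 = 43091 km = 4.3091×10⁷ m.
Semi-major axis a = (r_p + r_a)/2 = 24865 km = 2.487×10⁷ m.
Vis-viva: v² = μ(2/r − 1/a) = 3.986×10¹⁴ × (3.012×10⁻⁷ − 4.022×10⁻⁸) = 1.040×10⁸ m²/s².
v = 10200 m/s = 10.20 km/s.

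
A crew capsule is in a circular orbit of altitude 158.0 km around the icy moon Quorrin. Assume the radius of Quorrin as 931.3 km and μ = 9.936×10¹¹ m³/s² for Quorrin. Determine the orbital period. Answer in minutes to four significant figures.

r = 931.3 + 158.0 = 1089.3 km = 1.0893×10⁶ m.
Kepler's third law: T = 2π√(r³/μ) = 2π√((1.089×10⁶)³ / 9.936×10¹¹).
r³/μ = 1.301×10⁶ s², so T = 2π × 1.141×10³ = 7.166×10³ s.
Converting: 7.166×10³ s ÷ 60.00 = 119.4 minutes.

T ≈ 119.4 minutes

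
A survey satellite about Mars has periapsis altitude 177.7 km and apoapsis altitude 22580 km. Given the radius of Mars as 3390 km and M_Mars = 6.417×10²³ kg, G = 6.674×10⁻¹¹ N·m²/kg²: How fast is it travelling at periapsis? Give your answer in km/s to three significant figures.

μ = GM = 6.674×10⁻¹¹ × 6.417×10²³ = 4.283×10¹³ m³/s².
r_p = 3390 + 177.7 = 3567.7 km = 3.5677×10⁶ m.
r_a = 3390 + 22580 = 25970 km = 2.5970×10⁷ m.
Semi-major axis a = (r_p + r_a)/2 = 14769 km = 1.477×10⁷ m.
Vis-viva: v² = μ(2/r − 1/a) = 4.283×10¹³ × (5.606×10⁻⁷ − 6.771×10⁻⁸) = 2.111×10⁷ m²/s².
v = 4594 m/s = 4.594 km/s.

v ≈ 4.59 km/s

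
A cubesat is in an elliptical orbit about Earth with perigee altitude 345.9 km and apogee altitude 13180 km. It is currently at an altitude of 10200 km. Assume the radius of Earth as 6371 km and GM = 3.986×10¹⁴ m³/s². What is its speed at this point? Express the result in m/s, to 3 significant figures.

r_p = 6371 + 345.9 = 6716.9 km = 6.7169×10⁶ m.
r_a = 6371 + 13180 = 19551 km = 1.9551×10⁷ m.
r = 6371 + 10200 = 16571 km = 1.657×10⁷ m.
Semi-major axis a = (r_p + r_a)/2 = 13134 km = 1.313×10⁷ m.
Vis-viva: v² = μ(2/r − 1/a) = 3.986×10¹⁴ × (1.207×10⁻⁷ − 7.614×10⁻⁸) = 1.776×10⁷ m²/s².
v = 4214 m/s.

v ≈ 4210 m/s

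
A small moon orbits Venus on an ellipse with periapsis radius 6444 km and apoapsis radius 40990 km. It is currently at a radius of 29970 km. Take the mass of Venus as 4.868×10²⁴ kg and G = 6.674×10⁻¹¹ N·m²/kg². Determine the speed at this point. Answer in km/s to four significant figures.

μ = GM = 6.674×10⁻¹¹ × 4.868×10²⁴ = 3.249×10¹⁴ m³/s².
Semi-major axis a = (r_p + r_a)/2 = 23717 km = 2.372×10⁷ m.
Vis-viva: v² = μ(2/r − 1/a) = 3.249×10¹⁴ × (6.673×10⁻⁸ − 4.216×10⁻⁸) = 7.982×10⁶ m²/s².
v = 2825 m/s = 2.825 km/s.

v ≈ 2.825 km/s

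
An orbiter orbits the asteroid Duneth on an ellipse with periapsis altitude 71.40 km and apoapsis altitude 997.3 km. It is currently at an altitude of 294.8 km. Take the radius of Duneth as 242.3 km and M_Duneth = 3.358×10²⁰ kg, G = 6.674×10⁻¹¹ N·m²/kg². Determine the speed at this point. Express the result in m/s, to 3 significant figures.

v ≈ 234 m/s

μ = GM = 6.674×10⁻¹¹ × 3.358×10²⁰ = 2.241×10¹⁰ m³/s².
r_p = 242.3 + 71.40 = 313.70 km = 3.1370×10⁵ m.
r_a = 242.3 + 997.3 = 1239.6 km = 1.2396×10⁶ m.
r = 242.3 + 294.8 = 537.10 km = 5.371×10⁵ m.
Semi-major axis a = (r_p + r_a)/2 = 776.65 km = 7.766×10⁵ m.
Vis-viva: v² = μ(2/r − 1/a) = 2.241×10¹⁰ × (3.724×10⁻⁶ − 1.288×10⁻⁶) = 5.460×10⁴ m²/s².
v = 233.7 m/s.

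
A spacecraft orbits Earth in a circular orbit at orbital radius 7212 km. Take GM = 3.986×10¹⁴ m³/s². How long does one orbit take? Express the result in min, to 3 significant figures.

T ≈ 102 min

r = 7212 km = 7.212×10⁶ m.
Kepler's third law: T = 2π√(r³/μ) = 2π√((7.212×10⁶)³ / 3.986×10¹⁴).
r³/μ = 9.411×10⁵ s², so T = 2π × 9.701×10² = 6.095×10³ s.
Converting: 6.095×10³ s ÷ 60.00 = 101.6 min.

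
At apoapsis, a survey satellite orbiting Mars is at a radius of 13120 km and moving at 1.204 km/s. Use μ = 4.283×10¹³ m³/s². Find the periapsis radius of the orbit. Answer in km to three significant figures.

periapsis radius ≈ 3740 km

r_a = 1.312×10⁷ m.
Specific energy ε = v²/2 − μ/r = -2.540×10⁶ J/kg, so a = −μ/(2ε) = 8.432×10⁶ m.
The apsides satisfy r_p + r_a = 2a, so the periapsis radius is 2a − r_a = 3.744×10⁶ m = 3744.4 km.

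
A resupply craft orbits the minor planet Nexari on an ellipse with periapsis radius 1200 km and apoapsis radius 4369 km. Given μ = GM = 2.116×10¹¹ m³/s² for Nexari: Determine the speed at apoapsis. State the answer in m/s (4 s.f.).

Semi-major axis a = (r_p + r_a)/2 = 2784.5 km = 2.784×10⁶ m.
Vis-viva: v² = μ(2/r − 1/a) = 2.116×10¹¹ × (4.578×10⁻⁷ − 3.591×10⁻⁷) = 2.087×10⁴ m²/s².
v = 144.5 m/s.

v ≈ 144.5 m/s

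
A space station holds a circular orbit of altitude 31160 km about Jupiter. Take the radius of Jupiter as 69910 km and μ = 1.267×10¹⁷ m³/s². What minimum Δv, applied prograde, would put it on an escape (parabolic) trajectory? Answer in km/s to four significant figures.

Δv ≈ 14.67 km/s

r = 69910 + 31160 = 101070 km = 1.0107×10⁸ m.
Circular speed v_c = √(μ/r) = 35410 m/s.
Escape speed v_esc = √(2μ/r) = √2 × v_c = 50070 m/s.
Δv = v_esc − v_c = 14670 m/s = 14.67 km/s.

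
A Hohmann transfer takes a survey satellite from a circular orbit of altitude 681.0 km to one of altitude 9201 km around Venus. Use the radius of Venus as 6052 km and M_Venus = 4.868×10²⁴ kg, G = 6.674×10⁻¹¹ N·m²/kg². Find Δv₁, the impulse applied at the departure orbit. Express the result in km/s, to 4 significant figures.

μ = GM = 6.674×10⁻¹¹ × 4.868×10²⁴ = 3.249×10¹⁴ m³/s².
r₁ = 6052 + 681.0 = 6733.0 km = 6.7330×10⁶ m.
r₂ = 6052 + 9201 = 15253 km = 1.5253×10⁷ m.
Transfer ellipse a_t = (r₁ + r₂)/2 = 1.099×10⁷ m.
At r₁: circular v_c1 = √(μ/r₁) = 6946 m/s; transfer-periapsis v_p = √[μ(2/r₁ − 1/a_t)] = 8182 m/s.
Δv₁ = v_p − v_c1 = 1236 m/s.
= 1.236 km/s.

Δv ≈ 1.236 km/s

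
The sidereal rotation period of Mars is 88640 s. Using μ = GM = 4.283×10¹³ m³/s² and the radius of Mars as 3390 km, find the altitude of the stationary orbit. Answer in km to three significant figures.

h_sync ≈ 17000 km

A synchronous orbit has period T, so by Kepler's third law a = (μT²/4π²)^(1/3).
μT²/4π² = 4.283×10¹³ × (8.864×10⁴)² / 39.48 = 8.524×10²¹ m³.
a = 2.043×10⁷ m = 20428 km.
Altitude h = a − R = 20428 − 3390 = 17038 km.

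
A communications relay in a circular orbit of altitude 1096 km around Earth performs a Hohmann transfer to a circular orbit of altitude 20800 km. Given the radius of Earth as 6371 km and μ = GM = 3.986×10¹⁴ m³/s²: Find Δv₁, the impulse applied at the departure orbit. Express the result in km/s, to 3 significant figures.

r₁ = 6371 + 1096 = 7467.0 km = 7.4670×10⁶ m.
r₂ = 6371 + 20800 = 27171 km = 2.7171×10⁷ m.
Transfer ellipse a_t = (r₁ + r₂)/2 = 1.732×10⁷ m.
At r₁: circular v_c1 = √(μ/r₁) = 7306 m/s; transfer-perigee v_p = √[μ(2/r₁ − 1/a_t)] = 9151 m/s.
Δv₁ = v_p − v_c1 = 1845 m/s.
= 1.845 km/s.

Δv ≈ 1.85 km/s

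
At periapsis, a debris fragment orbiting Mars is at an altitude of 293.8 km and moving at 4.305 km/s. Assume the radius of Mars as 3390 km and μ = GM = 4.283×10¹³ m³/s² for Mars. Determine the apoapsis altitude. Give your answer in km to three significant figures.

apoapsis altitude ≈ 11100 km

r_p = 3390 + 293.8 = 3683.8 km = 3.684×10⁶ m.
Specific energy ε = v²/2 − μ/r = -2.360×10⁶ J/kg, so a = −μ/(2ε) = 9.074×10⁶ m.
The apsides satisfy r_p + r_a = 2a, so the apoapsis radius is 2a − r_p = 1.446×10⁷ m = 14464 km.
Apoapsis altitude = 14464 − 3390 = 11074 km.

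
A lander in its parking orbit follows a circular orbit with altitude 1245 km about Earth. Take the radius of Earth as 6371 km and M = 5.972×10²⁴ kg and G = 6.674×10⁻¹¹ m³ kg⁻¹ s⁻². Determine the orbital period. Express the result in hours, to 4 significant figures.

T ≈ 1.837 hours

μ = GM = 6.674×10⁻¹¹ × 5.972×10²⁴ = 3.986×10¹⁴ m³/s².
r = 6371 + 1245 = 7616.0 km = 7.6160×10⁶ m.
Kepler's third law: T = 2π√(r³/μ) = 2π√((7.616×10⁶)³ / 3.986×10¹⁴).
r³/μ = 1.108×10⁶ s², so T = 2π × 1.053×10³ = 6.615×10³ s.
Converting: 6.615×10³ s ÷ 3600 = 1.837 hours.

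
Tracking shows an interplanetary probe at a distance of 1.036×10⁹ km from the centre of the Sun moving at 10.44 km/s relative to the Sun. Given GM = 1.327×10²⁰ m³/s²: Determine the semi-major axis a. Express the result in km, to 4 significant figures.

r = 1.036×10¹² m.
Vis-viva rearranged: 1/a = 2/r − v²/μ = 1.931×10⁻¹² − 8.214×10⁻¹³ = 1.109×10⁻¹² m⁻¹.
a = 9.016×10¹¹ m = 9.0159×10⁸ km.

a ≈ 9.016×10⁸ km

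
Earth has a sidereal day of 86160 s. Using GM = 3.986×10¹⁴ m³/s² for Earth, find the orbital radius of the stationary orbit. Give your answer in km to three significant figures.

A synchronous orbit has period T, so by Kepler's third law a = (μT²/4π²)^(1/3).
μT²/4π² = 3.986×10¹⁴ × (8.616×10⁴)² / 39.48 = 7.495×10²² m³.
a = 4.216×10⁷ m = 42163 km.

r_sync ≈ 42200 km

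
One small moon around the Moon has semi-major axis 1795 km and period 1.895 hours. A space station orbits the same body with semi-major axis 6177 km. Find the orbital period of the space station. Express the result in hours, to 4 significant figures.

T₂ ≈ 12.10 hours

Kepler's third law: T² ∝ a³, so T₂ = T₁ (a₂/a₁)^(3/2).
a₂/a₁ = 3.441, (a₂/a₁)^(3/2) = 6.384.
T₂ = 1.895 × 6.384 = 12.10 hours.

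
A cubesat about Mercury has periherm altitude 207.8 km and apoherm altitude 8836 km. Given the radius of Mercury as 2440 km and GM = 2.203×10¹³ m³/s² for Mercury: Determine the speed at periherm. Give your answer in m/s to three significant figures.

v ≈ 3670 m/s

r_p = 2440 + 207.8 = 2647.8 km = 2.6478×10⁶ m.
r_a = 2440 + 8836 = 11276 km = 1.1276×10⁷ m.
Semi-major axis a = (r_p + r_a)/2 = 6961.9 km = 6.962×10⁶ m.
Vis-viva: v² = μ(2/r − 1/a) = 2.203×10¹³ × (7.553×10⁻⁷ − 1.436×10⁻⁷) = 1.348×10⁷ m²/s².
v = 3671 m/s.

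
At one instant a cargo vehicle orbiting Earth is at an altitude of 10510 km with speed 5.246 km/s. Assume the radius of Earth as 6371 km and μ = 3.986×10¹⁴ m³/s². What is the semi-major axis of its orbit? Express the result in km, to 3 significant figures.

a ≈ 20200 km

r = 6371 + 10510 = 16881 km = 1.688×10⁷ m.
Vis-viva rearranged: 1/a = 2/r − v²/μ = 1.185×10⁻⁷ − 6.904×10⁻⁸ = 4.943×10⁻⁸ m⁻¹.
a = 2.023×10⁷ m = 20229 km.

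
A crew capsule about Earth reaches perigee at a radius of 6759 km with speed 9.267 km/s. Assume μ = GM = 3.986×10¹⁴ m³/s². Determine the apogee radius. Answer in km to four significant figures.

apogee radius ≈ 18100 km

r_p = 6.759×10⁶ m.
Specific energy ε = v²/2 − μ/r = -1.603×10⁷ J/kg, so a = −μ/(2ε) = 1.243×10⁷ m.
The apsides satisfy r_p + r_a = 2a, so the apogee radius is 2a − r_p = 1.810×10⁷ m = 18100 km.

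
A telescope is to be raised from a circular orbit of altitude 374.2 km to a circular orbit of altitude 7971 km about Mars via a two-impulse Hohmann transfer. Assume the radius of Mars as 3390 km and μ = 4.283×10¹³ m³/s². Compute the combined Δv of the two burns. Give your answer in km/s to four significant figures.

Δv_total ≈ 1.333 km/s

r₁ = 3390 + 374.2 = 3764.2 km = 3.7642×10⁶ m.
r₂ = 3390 + 7971 = 11361 km = 1.1361×10⁷ m.
Transfer ellipse a_t = (r₁ + r₂)/2 = 7.563×10⁶ m.
At r₁: circular v_c1 = √(μ/r₁) = 3373 m/s; transfer-periapsis v_p = √[μ(2/r₁ − 1/a_t)] = 4134 m/s.
Δv₁ = v_p − v_c1 = 761.2 m/s.
At r₂: circular v_c2 = √(μ/r₂) = 1942 m/s; transfer-apoapsis v_a = √[μ(2/r₂ − 1/a_t)] = 1370 m/s.
Δv₂ = v_c2 − v_a = 571.8 m/s.
Total Δv = Δv₁ + Δv₂ = 1333 m/s = 1.333 km/s.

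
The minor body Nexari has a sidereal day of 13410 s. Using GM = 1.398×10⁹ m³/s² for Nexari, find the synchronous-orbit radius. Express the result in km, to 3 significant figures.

A synchronous orbit has period T, so by Kepler's third law a = (μT²/4π²)^(1/3).
μT²/4π² = 1.398×10⁹ × (1.341×10⁴)² / 39.48 = 6.368×10¹⁵ m³.
a = 1.854×10⁵ m = 185.35 km.

r_sync ≈ 185 km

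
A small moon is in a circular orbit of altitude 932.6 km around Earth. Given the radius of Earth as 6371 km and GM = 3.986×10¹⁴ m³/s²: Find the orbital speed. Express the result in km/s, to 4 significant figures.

v ≈ 7.388 km/s

r = 6371 + 932.6 = 7303.6 km = 7.3036×10⁶ m.
For a circular orbit v = √(μ/r) = √(3.986×10¹⁴ / 7.304×10⁶) = √(5.458×10⁷) = 7388 m/s.
That is 7.388 km/s.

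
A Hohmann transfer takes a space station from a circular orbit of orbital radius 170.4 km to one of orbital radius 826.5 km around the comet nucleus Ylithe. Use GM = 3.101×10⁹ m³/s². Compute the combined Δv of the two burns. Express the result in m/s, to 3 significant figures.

Δv_total ≈ 64.2 m/s

r₁ = 170.4 km = 1.704×10⁵ m.
r₂ = 826.5 km = 8.265×10⁵ m.
Transfer ellipse a_t = (r₁ + r₂)/2 = 4.984×10⁵ m.
At r₁: circular v_c1 = √(μ/r₁) = 134.9 m/s; transfer-periapsis v_p = √[μ(2/r₁ − 1/a_t)] = 173.7 m/s.
Δv₁ = v_p − v_c1 = 38.81 m/s.
At r₂: circular v_c2 = √(μ/r₂) = 61.25 m/s; transfer-apoapsis v_a = √[μ(2/r₂ − 1/a_t)] = 35.81 m/s.
Δv₂ = v_c2 − v_a = 25.44 m/s.
Total Δv = Δv₁ + Δv₂ = 64.25 m/s.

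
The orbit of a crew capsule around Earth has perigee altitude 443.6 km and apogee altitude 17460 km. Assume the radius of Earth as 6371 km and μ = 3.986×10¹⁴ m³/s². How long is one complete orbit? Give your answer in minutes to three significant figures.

r_p = 6371 + 443.6 = 6814.6 km = 6.8146×10⁶ m.
r_a = 6371 + 17460 = 23831 km = 2.3831×10⁷ m.
Semi-major axis a = (r_p + r_a)/2 = (6814.6 + 23831)/2 = 15323 km = 1.532×10⁷ m.
By Kepler's third law T = 2π√(a³/μ) = 2π × 3.004×10³ = 1.888×10⁴ s.
= 314.6 minutes.

T ≈ 315 minutes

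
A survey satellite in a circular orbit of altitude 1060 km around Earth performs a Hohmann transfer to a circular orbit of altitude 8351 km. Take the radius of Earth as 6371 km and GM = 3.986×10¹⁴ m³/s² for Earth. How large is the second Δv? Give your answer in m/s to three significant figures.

r₁ = 6371 + 1060 = 7431.0 km = 7.4310×10⁶ m.
r₂ = 6371 + 8351 = 14722 km = 1.4722×10⁷ m.
Transfer ellipse a_t = (r₁ + r₂)/2 = 1.108×10⁷ m.
At r₁: circular v_c1 = √(μ/r₁) = 7324 m/s; transfer-perigee v_p = √[μ(2/r₁ − 1/a_t)] = 8444 m/s.
At r₂: circular v_c2 = √(μ/r₂) = 5203 m/s; transfer-apogee v_a = √[μ(2/r₂ − 1/a_t)] = 4262 m/s.
Δv₂ = v_c2 − v_a = 941.4 m/s.

Δv ≈ 941 m/s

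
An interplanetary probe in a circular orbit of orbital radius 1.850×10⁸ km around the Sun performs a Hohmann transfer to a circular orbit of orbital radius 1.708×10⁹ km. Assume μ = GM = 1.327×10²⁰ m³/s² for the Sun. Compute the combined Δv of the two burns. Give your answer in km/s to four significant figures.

r₁ = 1.850×10⁸ km = 1.850×10¹¹ m.
r₂ = 1.708×10⁹ km = 1.708×10¹² m.
Transfer ellipse a_t = (r₁ + r₂)/2 = 9.465×10¹¹ m.
At r₁: circular v_c1 = √(μ/r₁) = 26780 m/s; transfer-perihelion v_p = √[μ(2/r₁ − 1/a_t)] = 35980 m/s.
Δv₁ = v_p − v_c1 = 9195 m/s.
At r₂: circular v_c2 = √(μ/r₂) = 8814 m/s; transfer-aphelion v_a = √[μ(2/r₂ − 1/a_t)] = 3897 m/s.
Δv₂ = v_c2 − v_a = 4917 m/s.
Total Δv = Δv₁ + Δv₂ = 14110 m/s = 14.11 km/s.

Δv_total ≈ 14.11 km/s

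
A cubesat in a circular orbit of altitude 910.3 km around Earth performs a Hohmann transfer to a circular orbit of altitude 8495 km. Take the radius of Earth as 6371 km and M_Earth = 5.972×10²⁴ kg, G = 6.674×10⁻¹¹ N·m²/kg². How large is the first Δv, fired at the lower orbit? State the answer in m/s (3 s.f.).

Δv ≈ 1170 m/s

μ = GM = 6.674×10⁻¹¹ × 5.972×10²⁴ = 3.986×10¹⁴ m³/s².
r₁ = 6371 + 910.3 = 7281.3 km = 7.2813×10⁶ m.
r₂ = 6371 + 8495 = 14866 km = 1.4866×10⁷ m.
Transfer ellipse a_t = (r₁ + r₂)/2 = 1.107×10⁷ m.
At r₁: circular v_c1 = √(μ/r₁) = 7399 m/s; transfer-perigee v_p = √[μ(2/r₁ − 1/a_t)] = 8572 m/s.
Δv₁ = v_p − v_c1 = 1174 m/s.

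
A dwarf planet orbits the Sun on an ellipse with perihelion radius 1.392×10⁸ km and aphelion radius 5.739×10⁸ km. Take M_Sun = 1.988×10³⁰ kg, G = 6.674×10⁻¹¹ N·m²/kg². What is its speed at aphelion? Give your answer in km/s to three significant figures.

μ = GM = 6.674×10⁻¹¹ × 1.988×10³⁰ = 1.327×10²⁰ m³/s².
Semi-major axis a = (r_p + r_a)/2 = 3.5655×10⁸ km = 3.566×10¹¹ m.
Vis-viva: v² = μ(2/r − 1/a) = 1.327×10²⁰ × (3.485×10⁻¹² − 2.805×10⁻¹²) = 9.026×10⁷ m²/s².
v = 9500 m/s = 9.500 km/s.

v ≈ 9.50 km/s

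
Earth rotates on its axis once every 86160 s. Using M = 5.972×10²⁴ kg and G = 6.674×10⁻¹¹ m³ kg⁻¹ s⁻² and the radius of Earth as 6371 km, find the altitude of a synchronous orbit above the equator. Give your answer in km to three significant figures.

h_sync ≈ 35800 km

μ = GM = 6.674×10⁻¹¹ × 5.972×10²⁴ = 3.986×10¹⁴ m³/s².
A synchronous orbit has period T, so by Kepler's third law a = (μT²/4π²)^(1/3).
μT²/4π² = 3.986×10¹⁴ × (8.616×10⁴)² / 39.48 = 7.495×10²² m³.
a = 4.216×10⁷ m = 42162 km.
Altitude h = a − R = 42162 − 6371 = 35791 km.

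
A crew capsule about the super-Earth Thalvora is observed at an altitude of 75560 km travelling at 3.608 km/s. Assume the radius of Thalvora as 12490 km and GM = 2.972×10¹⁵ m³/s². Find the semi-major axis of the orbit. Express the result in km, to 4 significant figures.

a ≈ 54540 km

r = 12490 + 75560 = 88050 km = 8.805×10⁷ m.
Vis-viva rearranged: 1/a = 2/r − v²/μ = 2.271×10⁻⁸ − 4.380×10⁻⁹ = 1.833×10⁻⁸ m⁻¹.
a = 5.454×10⁷ m = 54543 km.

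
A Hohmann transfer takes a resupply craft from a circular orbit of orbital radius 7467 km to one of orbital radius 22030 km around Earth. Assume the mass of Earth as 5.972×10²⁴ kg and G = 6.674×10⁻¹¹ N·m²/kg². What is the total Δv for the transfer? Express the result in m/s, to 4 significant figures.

Δv_total ≈ 2850 m/s

μ = GM = 6.674×10⁻¹¹ × 5.972×10²⁴ = 3.986×10¹⁴ m³/s².
r₁ = 7467 km = 7.467×10⁶ m.
r₂ = 22030 km = 2.203×10⁷ m.
Transfer ellipse a_t = (r₁ + r₂)/2 = 1.475×10⁷ m.
At r₁: circular v_c1 = √(μ/r₁) = 7306 m/s; transfer-perigee v_p = √[μ(2/r₁ − 1/a_t)] = 8929 m/s.
Δv₁ = v_p − v_c1 = 1623 m/s.
At r₂: circular v_c2 = √(μ/r₂) = 4253 m/s; transfer-apogee v_a = √[μ(2/r₂ − 1/a_t)] = 3027 m/s.
Δv₂ = v_c2 − v_a = 1227 m/s.
Total Δv = Δv₁ + Δv₂ = 2850 m/s.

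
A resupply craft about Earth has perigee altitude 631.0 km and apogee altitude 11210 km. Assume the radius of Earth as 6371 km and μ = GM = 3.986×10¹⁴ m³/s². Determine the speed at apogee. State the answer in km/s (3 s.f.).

r_p = 6371 + 631.0 = 7002.0 km = 7.0020×10⁶ m.
r_a = 6371 + 11210 = 17581 km = 1.7581×10⁷ m.
Semi-major axis a = (r_p + r_a)/2 = 12292 km = 1.229×10⁷ m.
Vis-viva: v² = μ(2/r − 1/a) = 3.986×10¹⁴ × (1.138×10⁻⁷ − 8.136×10⁻⁸) = 1.292×10⁷ m²/s².
v = 3594 m/s = 3.594 km/s.

v ≈ 3.59 km/s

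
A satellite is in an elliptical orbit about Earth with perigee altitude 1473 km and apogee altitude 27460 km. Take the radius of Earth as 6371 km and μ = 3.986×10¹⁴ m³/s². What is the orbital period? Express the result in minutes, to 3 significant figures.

r_p = 6371 + 1473 = 7844.0 km = 7.8440×10⁶ m.
r_a = 6371 + 27460 = 33831 km = 3.3831×10⁷ m.
Semi-major axis a = (r_p + r_a)/2 = (7844.0 + 33831)/2 = 20838 km = 2.084×10⁷ m.
By Kepler's third law T = 2π√(a³/μ) = 2π × 4.764×10³ = 2.994×10⁴ s.
= 498.9 minutes.

T ≈ 499 minutes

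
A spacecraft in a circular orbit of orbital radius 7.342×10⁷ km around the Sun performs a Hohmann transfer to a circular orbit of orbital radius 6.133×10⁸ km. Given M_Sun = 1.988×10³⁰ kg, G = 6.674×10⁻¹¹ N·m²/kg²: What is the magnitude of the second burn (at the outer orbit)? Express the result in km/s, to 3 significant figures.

μ = GM = 6.674×10⁻¹¹ × 1.988×10³⁰ = 1.327×10²⁰ m³/s².
r₁ = 7.342×10⁷ km = 7.342×10¹⁰ m.
r₂ = 6.133×10⁸ km = 6.133×10¹¹ m.
Transfer ellipse a_t = (r₁ + r₂)/2 = 3.434×10¹¹ m.
At r₁: circular v_c1 = √(μ/r₁) = 42510 m/s; transfer-perihelion v_p = √[μ(2/r₁ − 1/a_t)] = 56810 m/s.
At r₂: circular v_c2 = √(μ/r₂) = 14710 m/s; transfer-aphelion v_a = √[μ(2/r₂ − 1/a_t)] = 6801 m/s.
Δv₂ = v_c2 − v_a = 7907 m/s.
= 7.907 km/s.

Δv ≈ 7.91 km/s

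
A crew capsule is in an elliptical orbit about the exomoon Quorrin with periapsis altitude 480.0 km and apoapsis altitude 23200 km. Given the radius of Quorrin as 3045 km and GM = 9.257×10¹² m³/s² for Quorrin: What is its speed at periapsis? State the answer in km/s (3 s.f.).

r_p = 3045 + 480.0 = 3525.0 km = 3.5250×10⁶ m.
r_a = 3045 + 23200 = 26245 km = 2.6245×10⁷ m.
Semi-major axis a = (r_p + r_a)/2 = 14885 km = 1.488×10⁷ m.
Vis-viva: v² = μ(2/r − 1/a) = 9.257×10¹² × (5.674×10⁻⁷ − 6.718×10⁻⁸) = 4.630×10⁶ m²/s².
v = 2152 m/s = 2.152 km/s.

v ≈ 2.15 km/s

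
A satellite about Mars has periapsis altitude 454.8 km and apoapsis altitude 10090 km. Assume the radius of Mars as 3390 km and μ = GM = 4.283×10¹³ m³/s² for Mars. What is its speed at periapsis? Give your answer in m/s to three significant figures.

r_p = 3390 + 454.8 = 3844.8 km = 3.8448×10⁶ m.
r_a = 3390 + 10090 = 13480 km = 1.3480×10⁷ m.
Semi-major axis a = (r_p + r_a)/2 = 8662.4 km = 8.662×10⁶ m.
Vis-viva: v² = μ(2/r − 1/a) = 4.283×10¹³ × (5.202×10⁻⁷ − 1.154×10⁻⁷) = 1.734×10⁷ m²/s².
v = 4164 m/s.

v ≈ 4160 m/s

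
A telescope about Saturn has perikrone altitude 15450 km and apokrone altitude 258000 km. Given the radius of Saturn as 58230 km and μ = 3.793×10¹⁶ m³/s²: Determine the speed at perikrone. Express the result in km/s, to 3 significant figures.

v ≈ 28.9 km/s

r_p = 58230 + 15450 = 73680 km = 7.3680×10⁷ m.
r_a = 58230 + 258000 = 316230 km = 3.1623×10⁸ m.
Semi-major axis a = (r_p + r_a)/2 = 1.9496×10⁵ km = 1.950×10⁸ m.
Vis-viva: v² = μ(2/r − 1/a) = 3.793×10¹⁶ × (2.714×10⁻⁸ − 5.129×10⁻⁹) = 8.350×10⁸ m²/s².
v = 28900 m/s = 28.90 km/s.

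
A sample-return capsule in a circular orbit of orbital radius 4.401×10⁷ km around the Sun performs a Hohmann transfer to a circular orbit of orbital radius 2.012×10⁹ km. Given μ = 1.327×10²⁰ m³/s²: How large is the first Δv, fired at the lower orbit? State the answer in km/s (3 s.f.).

r₁ = 4.401×10⁷ km = 4.401×10¹⁰ m.
r₂ = 2.012×10⁹ km = 2.012×10¹² m.
Transfer ellipse a_t = (r₁ + r₂)/2 = 1.028×10¹² m.
At r₁: circular v_c1 = √(μ/r₁) = 54910 m/s; transfer-perihelion v_p = √[μ(2/r₁ − 1/a_t)] = 76820 m/s.
Δv₁ = v_p − v_c1 = 21910 m/s.
= 21.91 km/s.

Δv ≈ 21.9 km/s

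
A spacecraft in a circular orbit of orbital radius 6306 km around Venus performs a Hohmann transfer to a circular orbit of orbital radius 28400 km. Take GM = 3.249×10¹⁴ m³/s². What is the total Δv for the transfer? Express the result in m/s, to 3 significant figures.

r₁ = 6306 km = 6.306×10⁶ m.
r₂ = 28400 km = 2.840×10⁷ m.
Transfer ellipse a_t = (r₁ + r₂)/2 = 1.735×10⁷ m.
At r₁: circular v_c1 = √(μ/r₁) = 7178 m/s; transfer-periapsis v_p = √[μ(2/r₁ − 1/a_t)] = 9183 m/s.
Δv₁ = v_p − v_c1 = 2005 m/s.
At r₂: circular v_c2 = √(μ/r₂) = 3382 m/s; transfer-apoapsis v_a = √[μ(2/r₂ − 1/a_t)] = 2039 m/s.
Δv₂ = v_c2 − v_a = 1343 m/s.
Total Δv = Δv₁ + Δv₂ = 3348 m/s.

Δv_total ≈ 3350 m/s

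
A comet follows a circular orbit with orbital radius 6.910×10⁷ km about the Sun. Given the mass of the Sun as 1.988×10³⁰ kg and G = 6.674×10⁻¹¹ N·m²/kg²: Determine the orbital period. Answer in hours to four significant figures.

T ≈ 2752 hours

μ = GM = 6.674×10⁻¹¹ × 1.988×10³⁰ = 1.327×10²⁰ m³/s².
r = 6.910×10⁷ km = 6.910×10¹⁰ m.
Kepler's third law: T = 2π√(r³/μ) = 2π√((6.910×10¹⁰)³ / 1.327×10²⁰).
r³/μ = 2.487×10¹² s², so T = 2π × 1.577×10⁶ = 9.908×10⁶ s.
Converting: 9.908×10⁶ s ÷ 3600 = 2752 hours.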